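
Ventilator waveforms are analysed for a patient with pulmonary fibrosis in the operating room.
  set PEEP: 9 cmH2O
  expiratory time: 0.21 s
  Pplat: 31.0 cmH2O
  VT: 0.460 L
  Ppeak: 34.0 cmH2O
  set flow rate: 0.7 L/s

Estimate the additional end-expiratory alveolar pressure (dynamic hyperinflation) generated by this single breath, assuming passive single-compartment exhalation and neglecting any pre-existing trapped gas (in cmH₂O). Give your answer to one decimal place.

2.1

R = (PIP − Pplat)/V̇ = (34.0 − 31.0) / 0.7 = 3.0/0.7 = 4.286 cmH2O·s/L.
C = Vt/(Pplat − PEEP) = 460.0 / (31.0 − 9) = 460.0/22.0 = 20.909 mL/cmH2O.
τ = R × C = 4.286 × 0.02091 L/cmH2O = 0.08962 s.
Fraction remaining = e^(−Te/τ) = e^(−0.21/0.08962) = 0.09602; trapped volume = 460.0 × 0.09602 = 44.169 mL.
Additional alveolar pressure from trapping ≈ V_trapped / C = 44.169 / 20.909 = 2.112 cmH2O.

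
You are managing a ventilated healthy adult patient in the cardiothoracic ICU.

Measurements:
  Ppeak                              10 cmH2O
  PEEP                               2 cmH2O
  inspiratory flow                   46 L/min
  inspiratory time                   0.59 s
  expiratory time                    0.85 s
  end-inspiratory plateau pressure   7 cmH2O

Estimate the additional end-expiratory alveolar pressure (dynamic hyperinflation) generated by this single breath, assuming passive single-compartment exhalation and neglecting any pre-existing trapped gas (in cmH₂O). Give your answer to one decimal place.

0.5

Flow: 46 L/min ÷ 60 = 0.7667 L/s.
Vt = flow × Ti = 0.7667 L/s × 0.59 s × 1000 mL/L = 452.35 mL.
R = (PIP − Pplat)/V̇ = (10 − 7) / 0.7667 = 3.0/0.7667 = 3.913 cmH2O·s/L.
C = Vt/(Pplat − PEEP) = 452.35 / (7 − 2) = 452.35/5.0 = 90.47 mL/cmH2O.
τ = R × C = 3.913 × 0.09047 L/cmH2O = 0.354 s.
Fraction remaining = e^(−Te/τ) = e^(−0.85/0.354) = 0.09062; trapped volume = 452.35 × 0.09062 = 40.992 mL.
Additional alveolar pressure from trapping ≈ V_trapped / C = 40.992 / 90.47 = 0.4531 cmH2O.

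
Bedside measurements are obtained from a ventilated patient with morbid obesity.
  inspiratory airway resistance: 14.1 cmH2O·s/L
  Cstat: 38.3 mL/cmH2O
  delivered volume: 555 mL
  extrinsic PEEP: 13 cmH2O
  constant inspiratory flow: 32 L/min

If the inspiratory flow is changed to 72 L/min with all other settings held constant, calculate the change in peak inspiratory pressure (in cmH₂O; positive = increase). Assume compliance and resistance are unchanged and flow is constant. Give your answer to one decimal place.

9.4

Flow: 32 L/min ÷ 60 = 0.5333 L/s.
New flow: 72 L/min ÷ 60 = 1.2 L/s.
PIP = Vt/C + R·V̇ + PEEP (constant-flow equation of motion).
Only the resistive term changes: ΔPIP = R × ΔV̇ = 14.1 × (1.2 − 0.5333) = 14.1 × 0.6667 = 9.4 cmH2O.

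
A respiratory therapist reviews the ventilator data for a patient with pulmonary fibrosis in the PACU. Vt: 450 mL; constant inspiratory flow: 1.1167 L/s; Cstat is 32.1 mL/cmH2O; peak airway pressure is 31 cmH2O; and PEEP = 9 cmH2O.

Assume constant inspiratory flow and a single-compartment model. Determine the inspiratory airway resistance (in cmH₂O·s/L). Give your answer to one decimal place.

7.1

Equation of motion (constant flow): PIP = Vt/C + R·V̇ + PEEP.
R·V̇ = PIP − Vt/C − PEEP = 31 − 450/32.1 − 9 = 31 − 14.019 − 9 = 7.981 cmH2O.
R = 7.981 / 1.1167 = 7.147 cmH2O·s/L.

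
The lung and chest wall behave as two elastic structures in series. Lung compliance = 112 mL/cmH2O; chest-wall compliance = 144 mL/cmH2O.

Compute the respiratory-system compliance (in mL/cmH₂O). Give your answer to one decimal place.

Lung and chest wall are elastances in series: 1/Crs = 1/CL + 1/Ccw.
1/Crs = 1/112 + 1/144 = 0.01587.
Crs = 63.012 mL/cmH2O.

63.0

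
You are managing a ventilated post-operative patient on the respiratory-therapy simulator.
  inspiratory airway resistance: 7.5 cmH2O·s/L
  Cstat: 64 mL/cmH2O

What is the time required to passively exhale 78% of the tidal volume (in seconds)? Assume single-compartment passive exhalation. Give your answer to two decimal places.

0.73

τ = R × C = 7.5 × 64 mL/cmH2O = 7.5 × 0.064 L/cmH2O = 0.48 s.
Exhaled fraction f = 1 − e^(−t/τ) → t = −τ·ln(1 − f) = −0.48·ln(0.22) = 0.7268 s.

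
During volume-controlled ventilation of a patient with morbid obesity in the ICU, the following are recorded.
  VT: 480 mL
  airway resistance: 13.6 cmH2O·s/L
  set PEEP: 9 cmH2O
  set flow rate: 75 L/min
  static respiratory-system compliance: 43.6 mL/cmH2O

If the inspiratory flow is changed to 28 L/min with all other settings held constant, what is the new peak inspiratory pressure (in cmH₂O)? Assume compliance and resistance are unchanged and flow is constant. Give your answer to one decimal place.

26.4

Flow: 75 L/min ÷ 60 = 1.25 L/s.
New flow: 28 L/min ÷ 60 = 0.4667 L/s.
PIP = Vt/C + R·V̇ + PEEP (constant-flow equation of motion).
Only the resistive term changes: ΔPIP = R × ΔV̇ = 13.6 × (0.4667 − 1.25) = 13.6 × -0.7833 = -10.653 cmH2O.
Original PIP = 480/43.6 + 13.6×1.25 + 9 = 37.009 cmH2O; new PIP = 37.009 + (-10.653) = 26.356 cmH2O.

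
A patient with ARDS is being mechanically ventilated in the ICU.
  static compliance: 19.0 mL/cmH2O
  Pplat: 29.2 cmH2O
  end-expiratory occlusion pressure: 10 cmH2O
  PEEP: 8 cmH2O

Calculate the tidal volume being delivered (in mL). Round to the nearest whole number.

End-expiratory occlusion gives total PEEP = 10 cmH2O (intrinsic PEEP = 10 − 8 = 2). Use total PEEP for the elastic gradient.
Vt = Cstat × (Pplat − PEEPtotal) = 19.0 × (29.2 − 10) = 19.0 × 19.2 = 364.8 mL.

365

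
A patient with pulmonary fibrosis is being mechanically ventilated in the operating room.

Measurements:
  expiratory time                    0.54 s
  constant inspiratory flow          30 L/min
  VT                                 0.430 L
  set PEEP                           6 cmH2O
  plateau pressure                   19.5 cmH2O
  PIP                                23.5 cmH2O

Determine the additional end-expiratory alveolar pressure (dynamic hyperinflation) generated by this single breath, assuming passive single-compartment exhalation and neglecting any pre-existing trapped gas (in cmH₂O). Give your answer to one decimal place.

Flow: 30 L/min ÷ 60 = 0.5 L/s.
R = (PIP − Pplat)/V̇ = (23.5 − 19.5) / 0.5 = 4.0/0.5 = 8.0 cmH2O·s/L.
C = Vt/(Pplat − PEEP) = 430.0 / (19.5 − 6) = 430.0/13.5 = 31.852 mL/cmH2O.
τ = R × C = 8.0 × 0.03185 L/cmH2O = 0.2548 s.
Fraction remaining = e^(−Te/τ) = e^(−0.54/0.2548) = 0.1201; trapped volume = 430.0 × 0.1201 = 51.643 mL.
Additional alveolar pressure from trapping ≈ V_trapped / C = 51.643 / 31.852 = 1.621 cmH2O.

1.6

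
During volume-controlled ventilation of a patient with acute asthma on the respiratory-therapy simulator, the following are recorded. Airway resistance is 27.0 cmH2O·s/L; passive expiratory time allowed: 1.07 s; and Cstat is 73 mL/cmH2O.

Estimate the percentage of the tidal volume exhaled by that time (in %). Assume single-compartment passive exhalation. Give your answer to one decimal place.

41.9

τ = R × C = 27.0 × 73 mL/cmH2O = 27.0 × 0.073 L/cmH2O = 1.971 s.
Passive exhalation: V(t)/V₀ = e^(−t/τ) = e^(−1.07/1.971) = 0.5811.
Fraction exhaled = 1 − 0.5811 = 0.4189 → 41.89%.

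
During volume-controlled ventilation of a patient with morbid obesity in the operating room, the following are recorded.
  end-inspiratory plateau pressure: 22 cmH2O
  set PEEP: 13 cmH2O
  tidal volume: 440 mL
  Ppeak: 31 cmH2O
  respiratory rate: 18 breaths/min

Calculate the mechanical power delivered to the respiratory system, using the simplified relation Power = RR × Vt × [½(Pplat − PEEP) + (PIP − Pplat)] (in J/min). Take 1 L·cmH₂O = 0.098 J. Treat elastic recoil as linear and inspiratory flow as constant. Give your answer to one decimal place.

10.5

Per-breath work = Vt × [½(Pplat−PEEP) + (PIP−Pplat)] = 0.440 × [0.5×9.0 + 9.0] = 0.440 × 13.5 = 5.94 L·cmH2O.
Power = 18 × 5.94 = 106.92 L·cmH2O/min.
× 0.098 J/(L·cmH2O) → 10.478 J/min.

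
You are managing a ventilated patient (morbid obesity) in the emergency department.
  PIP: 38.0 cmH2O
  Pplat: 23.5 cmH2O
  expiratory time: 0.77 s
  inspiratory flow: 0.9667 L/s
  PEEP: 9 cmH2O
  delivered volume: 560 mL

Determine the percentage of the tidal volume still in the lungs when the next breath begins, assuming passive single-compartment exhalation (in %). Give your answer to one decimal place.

R = (PIP − Pplat)/V̇ = (38.0 − 23.5) / 0.9667 = 14.5/0.9667 = 14.999 cmH2O·s/L.
C = Vt/(Pplat − PEEP) = 560.0 / (23.5 − 9) = 560.0/14.5 = 38.621 mL/cmH2O.
τ = R × C = 14.999 × 0.03862 L/cmH2O = 0.5793 s.
Fraction remaining at end-expiration = e^(−Te/τ) = e^(−0.77/0.5793) = 0.2647 → 26.47%.

26.5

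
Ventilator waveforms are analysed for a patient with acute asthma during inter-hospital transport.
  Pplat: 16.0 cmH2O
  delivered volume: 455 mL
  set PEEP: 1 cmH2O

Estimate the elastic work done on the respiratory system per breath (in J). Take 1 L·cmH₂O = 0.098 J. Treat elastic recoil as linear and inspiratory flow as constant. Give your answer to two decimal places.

Elastic work ≈ ½ × (Pplat − PEEP) × Vt = 0.5 × (16.0 − 1) × 0.455 L = 0.5 × 15.0 × 0.455 = 3.413 L·cmH2O.
× 0.098 J/(L·cmH2O) → 0.3345 J.

0.33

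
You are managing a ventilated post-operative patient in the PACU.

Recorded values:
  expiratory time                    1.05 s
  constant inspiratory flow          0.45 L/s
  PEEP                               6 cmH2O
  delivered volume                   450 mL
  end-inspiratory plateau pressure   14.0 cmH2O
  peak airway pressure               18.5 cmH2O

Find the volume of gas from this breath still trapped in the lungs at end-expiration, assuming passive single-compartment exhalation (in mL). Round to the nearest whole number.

70

R = (PIP − Pplat)/V̇ = (18.5 − 14.0) / 0.45 = 4.5/0.45 = 10.0 cmH2O·s/L.
C = Vt/(Pplat − PEEP) = 450.0 / (14.0 − 6) = 450.0/8.0 = 56.25 mL/cmH2O.
τ = R × C = 10.0 × 0.05625 L/cmH2O = 0.5625 s.
Fraction remaining = e^(−Te/τ) = e^(−1.05/0.5625) = 0.1546.
Trapped volume = 450.0 × 0.1546 = 69.57 mL.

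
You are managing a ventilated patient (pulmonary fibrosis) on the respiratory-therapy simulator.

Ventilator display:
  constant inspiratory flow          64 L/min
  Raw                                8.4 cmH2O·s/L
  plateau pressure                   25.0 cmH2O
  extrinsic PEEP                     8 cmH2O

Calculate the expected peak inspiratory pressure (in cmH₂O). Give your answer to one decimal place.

34.0

Flow: 64 L/min ÷ 60 = 1.0667 L/s.
PIP = Pplat + Raw × flow = 25.0 + 8.4 × 1.0667 = 25.0 + 8.96 = 33.96 cmH2O.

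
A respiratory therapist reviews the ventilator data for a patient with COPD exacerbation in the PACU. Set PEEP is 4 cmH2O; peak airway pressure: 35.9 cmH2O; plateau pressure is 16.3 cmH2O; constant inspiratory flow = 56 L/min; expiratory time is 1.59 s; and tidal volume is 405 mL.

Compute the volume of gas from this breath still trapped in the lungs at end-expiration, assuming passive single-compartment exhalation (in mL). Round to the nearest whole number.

Flow: 56 L/min ÷ 60 = 0.9333 L/s.
R = (PIP − Pplat)/V̇ = (35.9 − 16.3) / 0.9333 = 19.6/0.9333 = 21.001 cmH2O·s/L.
C = Vt/(Pplat − PEEP) = 405.0 / (16.3 − 4) = 405.0/12.3 = 32.927 mL/cmH2O.
τ = R × C = 21.001 × 0.03293 L/cmH2O = 0.6916 s.
Fraction remaining = e^(−Te/τ) = e^(−1.59/0.6916) = 0.1004.
Trapped volume = 405.0 × 0.1004 = 40.662 mL.

41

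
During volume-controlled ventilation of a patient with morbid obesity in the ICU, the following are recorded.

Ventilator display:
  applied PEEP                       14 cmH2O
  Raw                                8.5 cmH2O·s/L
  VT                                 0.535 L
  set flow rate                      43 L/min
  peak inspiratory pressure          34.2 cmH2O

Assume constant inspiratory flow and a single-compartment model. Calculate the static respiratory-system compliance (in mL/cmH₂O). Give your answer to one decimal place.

37.9

Flow: 43 L/min ÷ 60 = 0.7167 L/s.
Equation of motion (constant flow): PIP = Vt/C + R·V̇ + PEEP.
Vt/C = PIP − R·V̇ − PEEP = 34.2 − 8.5×0.7167 − 14 = 34.2 − 6.092 − 14 = 14.108 cmH2O.
C = Vt / 14.108 = 535 / 14.108 = 37.922 mL/cmH2O.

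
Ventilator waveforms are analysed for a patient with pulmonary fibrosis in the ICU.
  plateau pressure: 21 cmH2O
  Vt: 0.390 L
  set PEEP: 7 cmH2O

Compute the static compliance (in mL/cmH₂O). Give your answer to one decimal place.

27.9

Cstat = Vt / (Pplat − PEEP) = 390 / (21 − 7) = 390 / 14.0 = 27.857 mL/cmH2O.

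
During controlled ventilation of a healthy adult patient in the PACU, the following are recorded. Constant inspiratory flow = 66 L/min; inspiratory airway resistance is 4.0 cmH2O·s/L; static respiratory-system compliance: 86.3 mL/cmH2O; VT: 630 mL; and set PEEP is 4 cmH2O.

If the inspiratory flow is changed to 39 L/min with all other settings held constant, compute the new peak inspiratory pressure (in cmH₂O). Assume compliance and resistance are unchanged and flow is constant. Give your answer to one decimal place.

13.9

Flow: 66 L/min ÷ 60 = 1.1 L/s.
New flow: 39 L/min ÷ 60 = 0.65 L/s.
PIP = Vt/C + R·V̇ + PEEP (constant-flow equation of motion).
Only the resistive term changes: ΔPIP = R × ΔV̇ = 4.0 × (0.65 − 1.1) = 4.0 × -0.45 = -1.8 cmH2O.
Original PIP = 630/86.3 + 4.0×1.1 + 4 = 15.7 cmH2O; new PIP = 15.7 + (-1.8) = 13.9 cmH2O.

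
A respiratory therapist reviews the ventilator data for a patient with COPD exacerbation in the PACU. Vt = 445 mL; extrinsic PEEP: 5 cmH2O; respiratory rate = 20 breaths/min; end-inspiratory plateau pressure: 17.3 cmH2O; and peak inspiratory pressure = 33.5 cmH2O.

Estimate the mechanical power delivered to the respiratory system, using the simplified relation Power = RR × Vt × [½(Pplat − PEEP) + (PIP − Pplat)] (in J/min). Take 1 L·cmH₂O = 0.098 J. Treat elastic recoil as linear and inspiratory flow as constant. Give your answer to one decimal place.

Per-breath work = Vt × [½(Pplat−PEEP) + (PIP−Pplat)] = 0.445 × [0.5×12.3 + 16.2] = 0.445 × 22.35 = 9.946 L·cmH2O.
Power = 20 × 9.946 = 198.92 L·cmH2O/min.
× 0.098 J/(L·cmH2O) → 19.494 J/min.

19.5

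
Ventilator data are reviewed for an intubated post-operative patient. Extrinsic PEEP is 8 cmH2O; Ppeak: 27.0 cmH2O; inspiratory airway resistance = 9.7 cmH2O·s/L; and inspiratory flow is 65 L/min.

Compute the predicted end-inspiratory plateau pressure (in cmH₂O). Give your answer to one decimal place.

Flow: 65 L/min ÷ 60 = 1.0833 L/s.
Pplat = PIP − Raw × flow = 27.0 − 9.7 × 1.0833 = 27.0 − 10.508 = 16.492 cmH2O.

16.5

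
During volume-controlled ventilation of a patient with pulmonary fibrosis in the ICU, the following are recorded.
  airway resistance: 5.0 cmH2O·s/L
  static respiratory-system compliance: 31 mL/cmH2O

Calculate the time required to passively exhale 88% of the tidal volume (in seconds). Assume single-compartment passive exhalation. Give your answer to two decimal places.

τ = R × C = 5.0 × 31 mL/cmH2O = 5.0 × 0.031 L/cmH2O = 0.155 s.
Exhaled fraction f = 1 − e^(−t/τ) → t = −τ·ln(1 − f) = −0.155·ln(0.12) = 0.3286 s.

0.33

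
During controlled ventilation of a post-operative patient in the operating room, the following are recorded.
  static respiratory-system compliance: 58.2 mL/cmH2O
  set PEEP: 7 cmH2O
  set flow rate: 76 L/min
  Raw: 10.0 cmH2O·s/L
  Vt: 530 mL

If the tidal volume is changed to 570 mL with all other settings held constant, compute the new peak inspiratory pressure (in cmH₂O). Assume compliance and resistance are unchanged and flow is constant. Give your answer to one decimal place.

29.5

Flow: 76 L/min ÷ 60 = 1.2667 L/s.
PIP = Vt/C + R·V̇ + PEEP (constant-flow equation of motion).
Only the elastic term changes: ΔPIP = ΔVt / C = (570 − 530) / 58.2 = 0.6873 cmH2O.
Original PIP = 530/58.2 + 10.0×1.2667 + 7 = 28.774 cmH2O; new PIP = 28.774 + (0.6873) = 29.461 cmH2O.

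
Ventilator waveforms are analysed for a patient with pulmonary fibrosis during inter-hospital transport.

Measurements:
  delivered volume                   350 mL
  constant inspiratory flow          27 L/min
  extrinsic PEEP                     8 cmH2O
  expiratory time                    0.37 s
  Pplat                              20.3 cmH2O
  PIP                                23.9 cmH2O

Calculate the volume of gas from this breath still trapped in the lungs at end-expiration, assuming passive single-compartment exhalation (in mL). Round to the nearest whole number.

69

Flow: 27 L/min ÷ 60 = 0.45 L/s.
R = (PIP − Pplat)/V̇ = (23.9 − 20.3) / 0.45 = 3.6/0.45 = 8.0 cmH2O·s/L.
C = Vt/(Pplat − PEEP) = 350.0 / (20.3 − 8) = 350.0/12.3 = 28.455 mL/cmH2O.
τ = R × C = 8.0 × 0.02846 L/cmH2O = 0.2277 s.
Fraction remaining = e^(−Te/τ) = e^(−0.37/0.2277) = 0.1969.
Trapped volume = 350.0 × 0.1969 = 68.915 mL.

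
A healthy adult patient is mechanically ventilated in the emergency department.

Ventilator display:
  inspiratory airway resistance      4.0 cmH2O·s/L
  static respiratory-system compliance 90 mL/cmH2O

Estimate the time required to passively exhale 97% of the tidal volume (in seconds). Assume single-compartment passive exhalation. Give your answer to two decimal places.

1.26

τ = R × C = 4.0 × 90 mL/cmH2O = 4.0 × 0.090 L/cmH2O = 0.36 s.
Exhaled fraction f = 1 − e^(−t/τ) → t = −τ·ln(1 − f) = −0.36·ln(0.03) = 1.262 s.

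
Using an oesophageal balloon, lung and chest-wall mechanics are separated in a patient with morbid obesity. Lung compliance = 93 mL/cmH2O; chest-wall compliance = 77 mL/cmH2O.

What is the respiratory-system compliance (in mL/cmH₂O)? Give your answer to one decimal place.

Lung and chest wall are elastances in series: 1/Crs = 1/CL + 1/Ccw.
1/Crs = 1/93 + 1/77 = 0.02374.
Crs = 42.123 mL/cmH2O.

42.1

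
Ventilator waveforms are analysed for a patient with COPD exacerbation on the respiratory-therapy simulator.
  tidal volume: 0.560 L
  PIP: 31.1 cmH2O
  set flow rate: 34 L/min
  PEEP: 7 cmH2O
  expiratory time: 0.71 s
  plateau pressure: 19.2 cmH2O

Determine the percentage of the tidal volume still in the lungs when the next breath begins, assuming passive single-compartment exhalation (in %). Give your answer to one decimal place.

Flow: 34 L/min ÷ 60 = 0.5667 L/s.
R = (PIP − Pplat)/V̇ = (31.1 − 19.2) / 0.5667 = 11.9/0.5667 = 20.999 cmH2O·s/L.
C = Vt/(Pplat − PEEP) = 560.0 / (19.2 − 7) = 560.0/12.2 = 45.902 mL/cmH2O.
τ = R × C = 20.999 × 0.0459 L/cmH2O = 0.9639 s.
Fraction remaining at end-expiration = e^(−Te/τ) = e^(−0.71/0.9639) = 0.4787 → 47.87%.

47.9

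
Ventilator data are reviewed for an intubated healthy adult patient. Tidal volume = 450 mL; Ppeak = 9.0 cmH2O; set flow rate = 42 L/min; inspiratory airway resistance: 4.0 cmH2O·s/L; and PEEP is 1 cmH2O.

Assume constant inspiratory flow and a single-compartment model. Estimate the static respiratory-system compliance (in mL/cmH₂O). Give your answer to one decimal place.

86.5

Flow: 42 L/min ÷ 60 = 0.7 L/s.
Equation of motion (constant flow): PIP = Vt/C + R·V̇ + PEEP.
Vt/C = PIP − R·V̇ − PEEP = 9.0 − 4.0×0.7 − 1 = 9.0 − 2.8 − 1 = 5.2 cmH2O.
C = Vt / 5.2 = 450 / 5.2 = 86.538 mL/cmH2O.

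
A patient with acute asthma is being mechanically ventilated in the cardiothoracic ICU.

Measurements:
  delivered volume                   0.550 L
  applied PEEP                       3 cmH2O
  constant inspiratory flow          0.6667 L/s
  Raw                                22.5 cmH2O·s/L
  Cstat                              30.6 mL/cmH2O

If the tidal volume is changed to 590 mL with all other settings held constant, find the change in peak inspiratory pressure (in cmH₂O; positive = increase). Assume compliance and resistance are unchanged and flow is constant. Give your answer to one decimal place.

PIP = Vt/C + R·V̇ + PEEP (constant-flow equation of motion).
Only the elastic term changes: ΔPIP = ΔVt / C = (590 − 550) / 30.6 = 1.307 cmH2O.

1.3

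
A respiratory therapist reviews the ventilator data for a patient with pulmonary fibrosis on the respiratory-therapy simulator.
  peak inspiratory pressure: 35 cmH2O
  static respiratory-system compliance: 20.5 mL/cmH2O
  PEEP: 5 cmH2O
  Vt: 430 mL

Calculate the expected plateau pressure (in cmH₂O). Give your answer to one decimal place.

Pplat = PEEP + Vt / Cstat = 5 + 430 / 20.5 = 5 + 20.976 = 25.976 cmH2O.

26.0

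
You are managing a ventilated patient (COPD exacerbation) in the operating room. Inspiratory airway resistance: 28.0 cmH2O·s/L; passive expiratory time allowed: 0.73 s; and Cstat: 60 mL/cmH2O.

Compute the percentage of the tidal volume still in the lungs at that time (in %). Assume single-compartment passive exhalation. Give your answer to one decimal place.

64.8

τ = R × C = 28.0 × 60 mL/cmH2O = 28.0 × 0.060 L/cmH2O = 1.68 s.
Passive exhalation: V(t)/V₀ = e^(−t/τ) = e^(−0.73/1.68) = 0.6476.
Fraction remaining = 0.6476 → 64.76%.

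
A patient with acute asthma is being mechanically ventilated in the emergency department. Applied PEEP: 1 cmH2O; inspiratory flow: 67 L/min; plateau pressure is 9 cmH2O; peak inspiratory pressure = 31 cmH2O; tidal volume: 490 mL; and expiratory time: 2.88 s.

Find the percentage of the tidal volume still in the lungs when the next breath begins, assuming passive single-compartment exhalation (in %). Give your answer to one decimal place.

Flow: 67 L/min ÷ 60 = 1.1167 L/s.
R = (PIP − Pplat)/V̇ = (31 − 9) / 1.1167 = 22.0/1.1167 = 19.701 cmH2O·s/L.
C = Vt/(Pplat − PEEP) = 490.0 / (9 − 1) = 490.0/8.0 = 61.25 mL/cmH2O.
τ = R × C = 19.701 × 0.06125 L/cmH2O = 1.207 s.
Fraction remaining at end-expiration = e^(−Te/τ) = e^(−2.88/1.207) = 0.09199 → 9.199%.

9.2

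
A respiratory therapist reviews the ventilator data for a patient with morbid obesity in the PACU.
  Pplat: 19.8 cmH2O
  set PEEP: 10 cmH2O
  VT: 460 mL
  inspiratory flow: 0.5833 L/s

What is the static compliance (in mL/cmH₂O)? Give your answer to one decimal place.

Cstat = Vt / (Pplat − PEEP) = 460 / (19.8 − 10) = 460 / 9.8 = 46.939 mL/cmH2O.

46.9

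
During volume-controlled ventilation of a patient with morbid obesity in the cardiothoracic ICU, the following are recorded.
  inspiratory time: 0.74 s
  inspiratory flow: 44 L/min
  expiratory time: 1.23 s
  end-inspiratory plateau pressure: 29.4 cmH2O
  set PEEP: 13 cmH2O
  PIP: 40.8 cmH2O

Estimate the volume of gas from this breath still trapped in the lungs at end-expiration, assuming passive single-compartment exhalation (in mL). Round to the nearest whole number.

50

Flow: 44 L/min ÷ 60 = 0.7333 L/s.
Vt = flow × Ti = 0.7333 L/s × 0.74 s × 1000 mL/L = 542.64 mL.
R = (PIP − Pplat)/V̇ = (40.8 − 29.4) / 0.7333 = 11.4/0.7333 = 15.546 cmH2O·s/L.
C = Vt/(Pplat − PEEP) = 542.64 / (29.4 − 13) = 542.64/16.4 = 33.088 mL/cmH2O.
τ = R × C = 15.546 × 0.03309 L/cmH2O = 0.5144 s.
Fraction remaining = e^(−Te/τ) = e^(−1.23/0.5144) = 0.09153.
Trapped volume = 542.64 × 0.09153 = 49.668 mL.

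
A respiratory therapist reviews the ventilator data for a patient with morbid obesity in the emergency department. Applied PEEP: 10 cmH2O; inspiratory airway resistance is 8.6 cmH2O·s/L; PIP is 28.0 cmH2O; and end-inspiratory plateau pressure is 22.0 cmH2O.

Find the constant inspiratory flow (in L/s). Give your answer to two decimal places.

flow = (PIP − Pplat) / Raw = 6.0 / 8.6 = 0.6977 L/s.

0.70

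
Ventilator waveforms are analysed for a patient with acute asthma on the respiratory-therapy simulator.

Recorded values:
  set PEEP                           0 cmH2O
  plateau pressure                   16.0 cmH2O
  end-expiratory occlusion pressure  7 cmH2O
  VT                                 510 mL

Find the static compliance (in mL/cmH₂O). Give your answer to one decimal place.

56.7

End-expiratory occlusion gives total PEEP = 7 cmH2O (intrinsic PEEP = 7 − 0 = 7). Use total PEEP for the elastic gradient.
Cstat = Vt / (Pplat − PEEPtotal) = 510 / (16.0 − 7) = 510 / 9.0 = 56.667 mL/cmH2O.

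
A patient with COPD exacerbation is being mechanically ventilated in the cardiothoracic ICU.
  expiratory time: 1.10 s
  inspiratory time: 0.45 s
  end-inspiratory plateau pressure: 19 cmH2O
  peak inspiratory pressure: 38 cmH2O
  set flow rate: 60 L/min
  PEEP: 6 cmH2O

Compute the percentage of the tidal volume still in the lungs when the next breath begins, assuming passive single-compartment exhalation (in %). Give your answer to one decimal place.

18.8

Flow: 60 L/min ÷ 60 = 1 L/s.
Vt = flow × Ti = 1 L/s × 0.45 s × 1000 mL/L = 450.0 mL.
R = (PIP − Pplat)/V̇ = (38 − 19) / 1 = 19.0/1 = 19.0 cmH2O·s/L.
C = Vt/(Pplat − PEEP) = 450.0 / (19 − 6) = 450.0/13.0 = 34.615 mL/cmH2O.
τ = R × C = 19.0 × 0.03462 L/cmH2O = 0.6578 s.
Fraction remaining at end-expiration = e^(−Te/τ) = e^(−1.10/0.6578) = 0.1878 → 18.78%.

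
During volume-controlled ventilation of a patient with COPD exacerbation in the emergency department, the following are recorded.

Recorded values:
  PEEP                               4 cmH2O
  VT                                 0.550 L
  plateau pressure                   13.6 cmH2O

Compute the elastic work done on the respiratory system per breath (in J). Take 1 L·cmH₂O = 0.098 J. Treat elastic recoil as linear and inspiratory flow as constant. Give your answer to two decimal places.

0.26

Elastic work ≈ ½ × (Pplat − PEEP) × Vt = 0.5 × (13.6 − 4) × 0.550 L = 0.5 × 9.6 × 0.550 = 2.64 L·cmH2O.
× 0.098 J/(L·cmH2O) → 0.2587 J.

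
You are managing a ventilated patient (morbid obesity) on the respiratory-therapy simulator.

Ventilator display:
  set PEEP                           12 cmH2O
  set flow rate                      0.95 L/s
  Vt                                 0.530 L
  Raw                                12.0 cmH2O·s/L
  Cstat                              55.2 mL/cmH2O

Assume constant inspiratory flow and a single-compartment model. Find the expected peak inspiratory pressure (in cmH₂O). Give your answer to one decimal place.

33.0

Equation of motion (constant flow): PIP = Vt/C + R·V̇ + PEEP.
PIP = 530/55.2 + 12.0×0.95 + 12 = 9.601 + 11.4 + 12 = 33.001 cmH2O.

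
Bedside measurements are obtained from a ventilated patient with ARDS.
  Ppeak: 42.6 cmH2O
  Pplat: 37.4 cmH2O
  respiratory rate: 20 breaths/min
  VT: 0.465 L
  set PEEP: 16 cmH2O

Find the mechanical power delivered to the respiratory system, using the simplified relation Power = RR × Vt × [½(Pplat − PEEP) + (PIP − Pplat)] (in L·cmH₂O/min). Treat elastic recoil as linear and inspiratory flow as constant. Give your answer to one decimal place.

Per-breath work = Vt × [½(Pplat−PEEP) + (PIP−Pplat)] = 0.465 × [0.5×21.4 + 5.2] = 0.465 × 15.9 = 7.394 L·cmH2O.
Power = 20 × 7.394 = 147.88 L·cmH2O/min.

147.9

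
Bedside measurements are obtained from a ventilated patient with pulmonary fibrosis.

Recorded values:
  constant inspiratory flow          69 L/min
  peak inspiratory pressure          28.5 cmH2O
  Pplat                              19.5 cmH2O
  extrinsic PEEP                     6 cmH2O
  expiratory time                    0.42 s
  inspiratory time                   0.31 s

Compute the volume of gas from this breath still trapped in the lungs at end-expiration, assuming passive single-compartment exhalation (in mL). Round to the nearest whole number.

Flow: 69 L/min ÷ 60 = 1.15 L/s.
Vt = flow × Ti = 1.15 L/s × 0.31 s × 1000 mL/L = 356.5 mL.
R = (PIP − Pplat)/V̇ = (28.5 − 19.5) / 1.15 = 9.0/1.15 = 7.826 cmH2O·s/L.
C = Vt/(Pplat − PEEP) = 356.5 / (19.5 − 6) = 356.5/13.5 = 26.407 mL/cmH2O.
τ = R × C = 7.826 × 0.02641 L/cmH2O = 0.2067 s.
Fraction remaining = e^(−Te/τ) = e^(−0.42/0.2067) = 0.1311.
Trapped volume = 356.5 × 0.1311 = 46.737 mL.

47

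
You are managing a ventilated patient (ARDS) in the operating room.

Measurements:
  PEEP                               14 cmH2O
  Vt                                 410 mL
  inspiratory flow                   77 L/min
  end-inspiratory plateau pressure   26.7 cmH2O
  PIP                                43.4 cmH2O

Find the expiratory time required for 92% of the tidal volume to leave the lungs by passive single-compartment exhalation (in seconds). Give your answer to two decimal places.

Flow: 77 L/min ÷ 60 = 1.2833 L/s.
R = (PIP − Pplat)/V̇ = (43.4 − 26.7) / 1.2833 = 16.7/1.2833 = 13.013 cmH2O·s/L.
C = Vt/(Pplat − PEEP) = 410.0 / (26.7 − 14) = 410.0/12.7 = 32.283 mL/cmH2O.
τ = R × C = 13.013 × 0.03228 L/cmH2O = 0.4201 s.
t = −τ·ln(1 − 0.92) = −0.4201·ln(0.08) = 1.061 s.

1.06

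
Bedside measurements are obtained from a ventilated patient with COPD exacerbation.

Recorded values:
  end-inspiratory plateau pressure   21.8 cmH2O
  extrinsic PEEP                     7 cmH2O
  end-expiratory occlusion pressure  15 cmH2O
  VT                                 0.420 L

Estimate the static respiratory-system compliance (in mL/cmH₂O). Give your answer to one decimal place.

End-expiratory occlusion gives total PEEP = 15 cmH2O (intrinsic PEEP = 15 − 7 = 8). Use total PEEP for the elastic gradient.
Cstat = Vt / (Pplat − PEEPtotal) = 420 / (21.8 − 15) = 420 / 6.8 = 61.765 mL/cmH2O.

61.8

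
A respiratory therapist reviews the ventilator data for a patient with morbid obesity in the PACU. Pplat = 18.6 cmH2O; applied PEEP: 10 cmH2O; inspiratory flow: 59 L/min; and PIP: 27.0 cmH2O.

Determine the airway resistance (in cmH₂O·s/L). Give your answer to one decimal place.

Flow: 59 L/min ÷ 60 = 0.9833 L/s.
Raw = (PIP − Pplat) / flow = (27.0 − 18.6) / 0.9833 = 8.4 / 0.9833 = 8.543 cmH2O·s/L.

8.5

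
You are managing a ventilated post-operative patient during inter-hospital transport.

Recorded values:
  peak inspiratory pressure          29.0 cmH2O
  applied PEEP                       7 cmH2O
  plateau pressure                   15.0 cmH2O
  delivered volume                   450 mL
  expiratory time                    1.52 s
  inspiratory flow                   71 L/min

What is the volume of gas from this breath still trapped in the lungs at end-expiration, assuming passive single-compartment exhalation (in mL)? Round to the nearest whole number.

Flow: 71 L/min ÷ 60 = 1.1833 L/s.
R = (PIP − Pplat)/V̇ = (29.0 − 15.0) / 1.1833 = 14.0/1.1833 = 11.831 cmH2O·s/L.
C = Vt/(Pplat − PEEP) = 450.0 / (15.0 − 7) = 450.0/8.0 = 56.25 mL/cmH2O.
τ = R × C = 11.831 × 0.05625 L/cmH2O = 0.6655 s.
Fraction remaining = e^(−Te/τ) = e^(−1.52/0.6655) = 0.1019.
Trapped volume = 450.0 × 0.1019 = 45.855 mL.

46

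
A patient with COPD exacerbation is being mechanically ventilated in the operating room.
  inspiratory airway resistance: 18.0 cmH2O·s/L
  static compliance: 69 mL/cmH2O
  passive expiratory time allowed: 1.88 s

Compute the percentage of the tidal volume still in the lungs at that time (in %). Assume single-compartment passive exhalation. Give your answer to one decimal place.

τ = R × C = 18.0 × 69 mL/cmH2O = 18.0 × 0.069 L/cmH2O = 1.242 s.
Passive exhalation: V(t)/V₀ = e^(−t/τ) = e^(−1.88/1.242) = 0.2201.
Fraction remaining = 0.2201 → 22.01%.

22.0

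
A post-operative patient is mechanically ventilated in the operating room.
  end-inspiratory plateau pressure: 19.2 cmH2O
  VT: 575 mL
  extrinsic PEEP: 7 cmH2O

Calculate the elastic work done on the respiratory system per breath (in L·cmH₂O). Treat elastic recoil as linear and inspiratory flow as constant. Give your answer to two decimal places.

Elastic work ≈ ½ × (Pplat − PEEP) × Vt = 0.5 × (19.2 − 7) × 0.575 L = 0.5 × 12.2 × 0.575 = 3.508 L·cmH2O.

3.51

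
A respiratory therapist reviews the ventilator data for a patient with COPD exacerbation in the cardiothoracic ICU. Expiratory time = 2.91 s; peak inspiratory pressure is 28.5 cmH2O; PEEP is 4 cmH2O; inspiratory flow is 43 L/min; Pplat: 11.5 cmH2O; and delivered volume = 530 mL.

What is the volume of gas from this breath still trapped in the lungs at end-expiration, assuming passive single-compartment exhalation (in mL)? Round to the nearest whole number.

93

Flow: 43 L/min ÷ 60 = 0.7167 L/s.
R = (PIP − Pplat)/V̇ = (28.5 − 11.5) / 0.7167 = 17.0/0.7167 = 23.72 cmH2O·s/L.
C = Vt/(Pplat − PEEP) = 530.0 / (11.5 − 4) = 530.0/7.5 = 70.667 mL/cmH2O.
τ = R × C = 23.72 × 0.07067 L/cmH2O = 1.676 s.
Fraction remaining = e^(−Te/τ) = e^(−2.91/1.676) = 0.1762.
Trapped volume = 530.0 × 0.1762 = 93.386 mL.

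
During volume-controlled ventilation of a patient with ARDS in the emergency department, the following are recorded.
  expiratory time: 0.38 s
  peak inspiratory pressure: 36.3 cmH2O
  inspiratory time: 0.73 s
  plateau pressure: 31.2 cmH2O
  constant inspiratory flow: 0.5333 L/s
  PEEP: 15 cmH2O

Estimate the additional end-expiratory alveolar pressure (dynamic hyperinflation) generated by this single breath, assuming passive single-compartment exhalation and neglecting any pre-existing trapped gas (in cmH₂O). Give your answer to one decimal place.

3.1

Vt = flow × Ti = 0.5333 L/s × 0.73 s × 1000 mL/L = 389.31 mL.
R = (PIP − Pplat)/V̇ = (36.3 − 31.2) / 0.5333 = 5.1/0.5333 = 9.563 cmH2O·s/L.
C = Vt/(Pplat − PEEP) = 389.31 / (31.2 − 15) = 389.31/16.2 = 24.031 mL/cmH2O.
τ = R × C = 9.563 × 0.02403 L/cmH2O = 0.2298 s.
Fraction remaining = e^(−Te/τ) = e^(−0.38/0.2298) = 0.1914; trapped volume = 389.31 × 0.1914 = 74.514 mL.
Additional alveolar pressure from trapping ≈ V_trapped / C = 74.514 / 24.031 = 3.101 cmH2O.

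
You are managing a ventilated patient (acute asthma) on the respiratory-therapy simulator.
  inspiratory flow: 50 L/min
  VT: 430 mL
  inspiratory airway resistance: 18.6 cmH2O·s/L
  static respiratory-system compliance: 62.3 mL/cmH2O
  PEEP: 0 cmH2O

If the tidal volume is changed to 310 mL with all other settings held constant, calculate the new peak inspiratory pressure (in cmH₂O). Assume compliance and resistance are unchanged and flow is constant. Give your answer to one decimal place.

Flow: 50 L/min ÷ 60 = 0.8333 L/s.
PIP = Vt/C + R·V̇ + PEEP (constant-flow equation of motion).
Only the elastic term changes: ΔPIP = ΔVt / C = (310 − 430) / 62.3 = -1.926 cmH2O.
Original PIP = 430/62.3 + 18.6×0.8333 + 0 = 22.401 cmH2O; new PIP = 22.401 + (-1.926) = 20.475 cmH2O.

20.5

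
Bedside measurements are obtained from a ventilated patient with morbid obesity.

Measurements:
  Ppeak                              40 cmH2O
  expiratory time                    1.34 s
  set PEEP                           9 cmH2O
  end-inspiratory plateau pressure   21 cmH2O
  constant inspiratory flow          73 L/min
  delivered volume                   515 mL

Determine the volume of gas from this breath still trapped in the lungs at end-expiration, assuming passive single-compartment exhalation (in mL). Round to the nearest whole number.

70

Flow: 73 L/min ÷ 60 = 1.2167 L/s.
R = (PIP − Pplat)/V̇ = (40 − 21) / 1.2167 = 19.0/1.2167 = 15.616 cmH2O·s/L.
C = Vt/(Pplat − PEEP) = 515.0 / (21 − 9) = 515.0/12.0 = 42.917 mL/cmH2O.
τ = R × C = 15.616 × 0.04292 L/cmH2O = 0.6702 s.
Fraction remaining = e^(−Te/τ) = e^(−1.34/0.6702) = 0.1354.
Trapped volume = 515.0 × 0.1354 = 69.731 mL.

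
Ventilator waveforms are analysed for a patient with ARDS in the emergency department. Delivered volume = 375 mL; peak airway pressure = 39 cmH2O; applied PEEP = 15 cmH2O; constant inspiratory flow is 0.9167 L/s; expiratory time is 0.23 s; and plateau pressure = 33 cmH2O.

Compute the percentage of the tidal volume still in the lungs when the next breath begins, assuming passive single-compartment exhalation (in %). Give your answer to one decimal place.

R = (PIP − Pplat)/V̇ = (39 − 33) / 0.9167 = 6.0/0.9167 = 6.545 cmH2O·s/L.
C = Vt/(Pplat − PEEP) = 375.0 / (33 − 15) = 375.0/18.0 = 20.833 mL/cmH2O.
τ = R × C = 6.545 × 0.02083 L/cmH2O = 0.1363 s.
Fraction remaining at end-expiration = e^(−Te/τ) = e^(−0.23/0.1363) = 0.185 → 18.5%.

18.5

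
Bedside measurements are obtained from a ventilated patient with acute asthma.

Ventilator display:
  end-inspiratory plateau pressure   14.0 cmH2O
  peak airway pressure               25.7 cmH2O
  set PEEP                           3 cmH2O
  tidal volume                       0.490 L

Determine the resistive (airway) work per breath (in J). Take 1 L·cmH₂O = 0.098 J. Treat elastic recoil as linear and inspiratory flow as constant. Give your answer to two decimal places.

With constant inspiratory flow the resistive pressure is constant at PIP − Pplat = 25.7 − 14.0 = 11.7 cmH2O, so resistive work = 11.7 × 0.490 = 5.733 L·cmH2O.
× 0.098 J/(L·cmH2O) → 0.5618 J.

0.56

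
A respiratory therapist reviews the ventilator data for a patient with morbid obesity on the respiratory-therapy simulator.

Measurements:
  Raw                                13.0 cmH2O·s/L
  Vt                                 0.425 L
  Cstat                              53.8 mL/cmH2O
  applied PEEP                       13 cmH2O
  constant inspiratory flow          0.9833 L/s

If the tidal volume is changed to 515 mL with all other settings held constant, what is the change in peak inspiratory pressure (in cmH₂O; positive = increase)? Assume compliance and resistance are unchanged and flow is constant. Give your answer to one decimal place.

PIP = Vt/C + R·V̇ + PEEP (constant-flow equation of motion).
Only the elastic term changes: ΔPIP = ΔVt / C = (515 − 425) / 53.8 = 1.673 cmH2O.

1.7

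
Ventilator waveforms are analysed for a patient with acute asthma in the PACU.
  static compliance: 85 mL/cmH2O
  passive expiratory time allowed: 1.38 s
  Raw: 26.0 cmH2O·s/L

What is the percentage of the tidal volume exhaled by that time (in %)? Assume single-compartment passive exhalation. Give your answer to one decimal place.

τ = R × C = 26.0 × 85 mL/cmH2O = 26.0 × 0.085 L/cmH2O = 2.21 s.
Passive exhalation: V(t)/V₀ = e^(−t/τ) = e^(−1.38/2.21) = 0.5356.
Fraction exhaled = 1 − 0.5356 = 0.4644 → 46.44%.

46.4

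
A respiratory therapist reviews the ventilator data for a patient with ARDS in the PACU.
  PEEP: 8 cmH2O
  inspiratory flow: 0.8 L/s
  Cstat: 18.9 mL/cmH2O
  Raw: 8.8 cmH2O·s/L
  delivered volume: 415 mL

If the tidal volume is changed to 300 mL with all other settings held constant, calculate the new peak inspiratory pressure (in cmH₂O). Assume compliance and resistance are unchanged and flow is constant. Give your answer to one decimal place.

PIP = Vt/C + R·V̇ + PEEP (constant-flow equation of motion).
Only the elastic term changes: ΔPIP = ΔVt / C = (300 − 415) / 18.9 = -6.085 cmH2O.
Original PIP = 415/18.9 + 8.8×0.8 + 8 = 36.998 cmH2O; new PIP = 36.998 + (-6.085) = 30.913 cmH2O.

30.9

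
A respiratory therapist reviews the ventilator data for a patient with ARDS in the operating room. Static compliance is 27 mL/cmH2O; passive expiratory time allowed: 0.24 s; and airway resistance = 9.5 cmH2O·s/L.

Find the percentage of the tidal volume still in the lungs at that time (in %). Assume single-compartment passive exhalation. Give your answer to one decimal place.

τ = R × C = 9.5 × 27 mL/cmH2O = 9.5 × 0.027 L/cmH2O = 0.2565 s.
Passive exhalation: V(t)/V₀ = e^(−t/τ) = e^(−0.24/0.2565) = 0.3923.
Fraction remaining = 0.3923 → 39.23%.

39.2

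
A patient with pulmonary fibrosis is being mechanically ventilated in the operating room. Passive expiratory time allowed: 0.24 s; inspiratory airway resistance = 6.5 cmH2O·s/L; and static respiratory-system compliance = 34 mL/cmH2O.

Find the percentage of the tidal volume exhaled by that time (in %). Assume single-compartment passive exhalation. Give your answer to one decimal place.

66.2

τ = R × C = 6.5 × 34 mL/cmH2O = 6.5 × 0.034 L/cmH2O = 0.221 s.
Passive exhalation: V(t)/V₀ = e^(−t/τ) = e^(−0.24/0.221) = 0.3376.
Fraction exhaled = 1 − 0.3376 = 0.6624 → 66.24%.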